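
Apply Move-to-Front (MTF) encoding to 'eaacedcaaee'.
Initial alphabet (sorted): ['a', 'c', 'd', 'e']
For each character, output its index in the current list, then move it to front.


MTF encoding:
'e': index 3 in ['a', 'c', 'd', 'e'] -> ['e', 'a', 'c', 'd']
'a': index 1 in ['e', 'a', 'c', 'd'] -> ['a', 'e', 'c', 'd']
'a': index 0 in ['a', 'e', 'c', 'd'] -> ['a', 'e', 'c', 'd']
'c': index 2 in ['a', 'e', 'c', 'd'] -> ['c', 'a', 'e', 'd']
'e': index 2 in ['c', 'a', 'e', 'd'] -> ['e', 'c', 'a', 'd']
'd': index 3 in ['e', 'c', 'a', 'd'] -> ['d', 'e', 'c', 'a']
'c': index 2 in ['d', 'e', 'c', 'a'] -> ['c', 'd', 'e', 'a']
'a': index 3 in ['c', 'd', 'e', 'a'] -> ['a', 'c', 'd', 'e']
'a': index 0 in ['a', 'c', 'd', 'e'] -> ['a', 'c', 'd', 'e']
'e': index 3 in ['a', 'c', 'd', 'e'] -> ['e', 'a', 'c', 'd']
'e': index 0 in ['e', 'a', 'c', 'd'] -> ['e', 'a', 'c', 'd']


Output: [3, 1, 0, 2, 2, 3, 2, 3, 0, 3, 0]


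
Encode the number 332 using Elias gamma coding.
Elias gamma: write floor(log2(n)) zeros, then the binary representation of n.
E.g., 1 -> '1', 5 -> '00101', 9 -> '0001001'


num_bits = floor(log2(332)) + 1 = 9
leading_zeros = num_bits - 1 = 8
binary(332) = 101001100

Elias gamma(332) = '00000000' + '101001100' = 00000000101001100 (17 bits)


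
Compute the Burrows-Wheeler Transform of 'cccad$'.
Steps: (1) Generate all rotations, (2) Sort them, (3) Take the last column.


Rotations (sorted):
  0: $cccad -> last char: d
  1: ad$ccc -> last char: c
  2: cad$cc -> last char: c
  3: ccad$c -> last char: c
  4: cccad$ -> last char: $
  5: d$ccca -> last char: a


BWT = dccc$a


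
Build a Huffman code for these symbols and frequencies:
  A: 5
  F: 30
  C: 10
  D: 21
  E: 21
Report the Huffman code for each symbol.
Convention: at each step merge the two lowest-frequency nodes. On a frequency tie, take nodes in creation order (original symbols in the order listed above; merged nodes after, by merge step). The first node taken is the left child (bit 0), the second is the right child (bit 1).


Huffman tree construction:
Step 1: Merge A(5) + C(10) = 15
Step 2: Merge (A+C)(15) + D(21) = 36
Step 3: Merge E(21) + F(30) = 51
Step 4: Merge ((A+C)+D)(36) + (E+F)(51) = 87
Read each symbol's code off the tree from the root (left child = 0, right child = 1).

Codes:
  A: 000 (length 3)
  F: 11 (length 2)
  C: 001 (length 3)
  D: 01 (length 2)
  E: 10 (length 2)
Average code length: 189/87 = 2.1724 bits/symbol


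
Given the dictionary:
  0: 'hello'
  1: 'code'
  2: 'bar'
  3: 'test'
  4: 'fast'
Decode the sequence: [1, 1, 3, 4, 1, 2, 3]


Look up each index in the dictionary:
  1 -> 'code'
  1 -> 'code'
  3 -> 'test'
  4 -> 'fast'
  1 -> 'code'
  2 -> 'bar'
  3 -> 'test'

Decoded: "code code test fast code bar test"


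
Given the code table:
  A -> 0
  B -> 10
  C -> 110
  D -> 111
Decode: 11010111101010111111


Decoding:
110 -> C
10 -> B
111 -> D
10 -> B
10 -> B
10 -> B
111 -> D
111 -> D


Result: CBDBBBDD


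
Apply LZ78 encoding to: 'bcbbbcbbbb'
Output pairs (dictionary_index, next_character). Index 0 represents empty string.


LZ78 encoding steps:
Dictionary: {0: ''}
Step 1: w='' (idx 0), next='b' -> output (0, 'b'), add 'b' as idx 1
Step 2: w='' (idx 0), next='c' -> output (0, 'c'), add 'c' as idx 2
Step 3: w='b' (idx 1), next='b' -> output (1, 'b'), add 'bb' as idx 3
Step 4: w='b' (idx 1), next='c' -> output (1, 'c'), add 'bc' as idx 4
Step 5: w='bb' (idx 3), next='b' -> output (3, 'b'), add 'bbb' as idx 5
Step 6: w='b' (idx 1), end of input -> output (1, '')


Encoded: [(0, 'b'), (0, 'c'), (1, 'b'), (1, 'c'), (3, 'b'), (1, '')]


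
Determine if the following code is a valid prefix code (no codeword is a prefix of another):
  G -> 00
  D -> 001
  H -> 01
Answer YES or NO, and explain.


Checking each pair (does one codeword prefix another?):
  G='00' vs D='001': prefix -- VIOLATION

NO -- this is NOT a valid prefix code. G (00) is a prefix of D (001).


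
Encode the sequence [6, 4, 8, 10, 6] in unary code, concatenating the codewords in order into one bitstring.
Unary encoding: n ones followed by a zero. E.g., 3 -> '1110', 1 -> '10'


Encode each number as n ones followed by a terminating 0:
  6 -> 1111110 (7 bits)
  4 -> 11110 (5 bits)
  8 -> 111111110 (9 bits)
  10 -> 11111111110 (11 bits)
  6 -> 1111110 (7 bits)
Total length = 7 + 5 + 9 + 11 + 7 = 39 bits.

Unary([6, 4, 8, 10, 6]) = 111111011110111111110111111111101111110 (39 bits)


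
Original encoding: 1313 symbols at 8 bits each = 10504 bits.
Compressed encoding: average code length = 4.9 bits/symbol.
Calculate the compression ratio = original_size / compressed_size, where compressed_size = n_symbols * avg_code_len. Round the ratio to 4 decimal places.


original_size = n_symbols * orig_bits = 1313 * 8 = 10504 bits
compressed_size = n_symbols * avg_code_len = 1313 * 4.9 = 6433.7 bits
ratio = original_size / compressed_size = 10504 / 6433.7 = 1.6327

Compression ratio = 1.6327


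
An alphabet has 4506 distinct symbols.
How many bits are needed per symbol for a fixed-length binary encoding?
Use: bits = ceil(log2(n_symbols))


log2(4506) = 12.1376
Bracket: 2^12 = 4096 < 4506 <= 2^13 = 8192
So ceil(log2(4506)) = 13

bits = ceil(log2(4506)) = ceil(12.1376) = 13 bits


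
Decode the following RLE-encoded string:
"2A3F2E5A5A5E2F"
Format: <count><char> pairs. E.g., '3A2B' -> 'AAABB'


Expanding each <count><char> pair:
  2A -> 'AA'
  3F -> 'FFF'
  2E -> 'EE'
  5A -> 'AAAAA'
  5A -> 'AAAAA'
  5E -> 'EEEEE'
  2F -> 'FF'

Decoded = AAFFFEEAAAAAAAAAAEEEEEFF


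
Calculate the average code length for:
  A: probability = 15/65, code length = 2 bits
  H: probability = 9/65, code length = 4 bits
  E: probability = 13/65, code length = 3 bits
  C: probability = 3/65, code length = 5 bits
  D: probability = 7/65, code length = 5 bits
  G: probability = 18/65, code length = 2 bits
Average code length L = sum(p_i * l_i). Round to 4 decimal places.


Weighted contributions p_i * l_i:
  A: (15/65) * 2 = 30/65
  H: (9/65) * 4 = 36/65
  E: (13/65) * 3 = 39/65
  C: (3/65) * 5 = 15/65
  D: (7/65) * 5 = 35/65
  G: (18/65) * 2 = 36/65
Sum = (30 + 36 + 39 + 15 + 35 + 36)/65 = 191/65

L = 191/65 = 2.9385 bits/symbol


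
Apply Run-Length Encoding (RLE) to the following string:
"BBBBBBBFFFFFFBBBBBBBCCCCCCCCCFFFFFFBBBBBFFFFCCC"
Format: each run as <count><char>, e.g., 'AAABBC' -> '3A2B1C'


Scanning runs left to right:
  i=0: run of 'B' x 7 -> '7B'
  i=7: run of 'F' x 6 -> '6F'
  i=13: run of 'B' x 7 -> '7B'
  i=20: run of 'C' x 9 -> '9C'
  i=29: run of 'F' x 6 -> '6F'
  i=35: run of 'B' x 5 -> '5B'
  i=40: run of 'F' x 4 -> '4F'
  i=44: run of 'C' x 3 -> '3C'

RLE = 7B6F7B9C6F5B4F3C


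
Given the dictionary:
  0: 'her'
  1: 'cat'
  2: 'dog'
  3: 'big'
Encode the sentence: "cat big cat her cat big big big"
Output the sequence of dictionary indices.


Look up each word in the dictionary:
  'cat' -> 1
  'big' -> 3
  'cat' -> 1
  'her' -> 0
  'cat' -> 1
  'big' -> 3
  'big' -> 3
  'big' -> 3

Encoded: [1, 3, 1, 0, 1, 3, 3, 3]


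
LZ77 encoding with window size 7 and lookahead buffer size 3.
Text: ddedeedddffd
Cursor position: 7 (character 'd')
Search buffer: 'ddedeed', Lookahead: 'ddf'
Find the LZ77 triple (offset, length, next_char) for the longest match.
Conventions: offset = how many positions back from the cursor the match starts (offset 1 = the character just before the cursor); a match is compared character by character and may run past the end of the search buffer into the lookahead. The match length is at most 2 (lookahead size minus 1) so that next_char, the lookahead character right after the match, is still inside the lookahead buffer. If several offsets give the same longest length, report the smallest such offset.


Try each offset into the search buffer:
  offset=1 (pos 6, char 'd'): match length 2
  offset=2 (pos 5, char 'e'): match length 0
  offset=3 (pos 4, char 'e'): match length 0
  offset=4 (pos 3, char 'd'): match length 1
  offset=5 (pos 2, char 'e'): match length 0
  offset=6 (pos 1, char 'd'): match length 1
  offset=7 (pos 0, char 'd'): match length 2
Longest match has length 2, found at offsets 1, 7; take the smallest, offset 1.
next_char = character at position 7 + 2 = 9 -> 'f'

Best match: offset=1, length=2 (matching 'dd' starting at position 6)
LZ77 triple: (1, 2, 'f')


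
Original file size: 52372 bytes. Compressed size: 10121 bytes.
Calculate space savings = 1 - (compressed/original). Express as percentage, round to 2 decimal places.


ratio = compressed/original = 10121/52372 = 0.193252
savings = 1 - ratio = 1 - 0.193252 = 0.806748
as a percentage: 0.806748 * 100 = 80.67%

Space savings = 1 - 10121/52372 = 80.67%


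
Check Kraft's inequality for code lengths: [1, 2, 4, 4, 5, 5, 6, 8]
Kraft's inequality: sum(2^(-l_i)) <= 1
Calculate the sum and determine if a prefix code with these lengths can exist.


Sum = 2^(-1) + 2^(-2) + 2^(-4) + 2^(-4) + 2^(-5) + 2^(-5) + 2^(-6) + 2^(-8)
    = 0.5 + 0.25 + 0.0625 + 0.0625 + 0.03125 + 0.03125 + 0.015625 + 0.00390625
    = 245/256 = 0.95703125
Since 0.95703125 <= 1, Kraft's inequality IS satisfied.
A prefix code with these lengths CAN exist.

Kraft sum = 0.95703125. Satisfied.


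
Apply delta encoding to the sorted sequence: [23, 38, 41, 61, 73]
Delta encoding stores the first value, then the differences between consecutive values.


First value: 23
Deltas:
  38 - 23 = 15
  41 - 38 = 3
  61 - 41 = 20
  73 - 61 = 12


Delta encoded: [23, 15, 3, 20, 12]


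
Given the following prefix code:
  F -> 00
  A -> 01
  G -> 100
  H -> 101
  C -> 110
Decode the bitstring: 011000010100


Decoding step by step:
Bits 01 -> A
Bits 100 -> G
Bits 00 -> F
Bits 101 -> H
Bits 00 -> F


Decoded message: AGFHF


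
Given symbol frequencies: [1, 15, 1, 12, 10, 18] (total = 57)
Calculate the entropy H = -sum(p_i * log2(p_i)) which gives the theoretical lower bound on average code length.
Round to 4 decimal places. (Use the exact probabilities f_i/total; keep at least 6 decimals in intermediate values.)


Per-symbol terms -p_i * log2(p_i) with p_i = f_i/57:
  p = 1/57 = 0.017544: log2(p) = -5.832890, -p*log2(p) = 0.102331
  p = 15/57 = 0.263158: log2(p) = -1.925999, -p*log2(p) = 0.506842
  p = 1/57 = 0.017544: log2(p) = -5.832890, -p*log2(p) = 0.102331
  p = 12/57 = 0.210526: log2(p) = -2.247928, -p*log2(p) = 0.473248
  p = 10/57 = 0.175439: log2(p) = -2.510962, -p*log2(p) = 0.440520
  p = 18/57 = 0.315789: log2(p) = -1.662965, -p*log2(p) = 0.525147
H = 0.102331 + 0.506842 + 0.102331 + 0.473248 + 0.440520 + 0.525147 = 2.150419

H = 2.1504 bits/symbol


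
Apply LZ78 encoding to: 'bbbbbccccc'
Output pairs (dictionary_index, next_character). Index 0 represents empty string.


LZ78 encoding steps:
Dictionary: {0: ''}
Step 1: w='' (idx 0), next='b' -> output (0, 'b'), add 'b' as idx 1
Step 2: w='b' (idx 1), next='b' -> output (1, 'b'), add 'bb' as idx 2
Step 3: w='bb' (idx 2), next='c' -> output (2, 'c'), add 'bbc' as idx 3
Step 4: w='' (idx 0), next='c' -> output (0, 'c'), add 'c' as idx 4
Step 5: w='c' (idx 4), next='c' -> output (4, 'c'), add 'cc' as idx 5
Step 6: w='c' (idx 4), end of input -> output (4, '')


Encoded: [(0, 'b'), (1, 'b'), (2, 'c'), (0, 'c'), (4, 'c'), (4, '')]


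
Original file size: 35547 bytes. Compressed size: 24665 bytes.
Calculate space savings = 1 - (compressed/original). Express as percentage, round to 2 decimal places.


ratio = compressed/original = 24665/35547 = 0.69387
savings = 1 - ratio = 1 - 0.69387 = 0.30613
as a percentage: 0.30613 * 100 = 30.61%

Space savings = 1 - 24665/35547 = 30.61%


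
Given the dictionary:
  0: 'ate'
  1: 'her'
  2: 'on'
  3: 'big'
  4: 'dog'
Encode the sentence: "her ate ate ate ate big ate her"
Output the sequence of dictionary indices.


Look up each word in the dictionary:
  'her' -> 1
  'ate' -> 0
  'ate' -> 0
  'ate' -> 0
  'ate' -> 0
  'big' -> 3
  'ate' -> 0
  'her' -> 1

Encoded: [1, 0, 0, 0, 0, 3, 0, 1]


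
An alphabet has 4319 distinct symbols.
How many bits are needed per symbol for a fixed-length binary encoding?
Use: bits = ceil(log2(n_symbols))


log2(4319) = 12.0765
Bracket: 2^12 = 4096 < 4319 <= 2^13 = 8192
So ceil(log2(4319)) = 13

bits = ceil(log2(4319)) = ceil(12.0765) = 13 bits


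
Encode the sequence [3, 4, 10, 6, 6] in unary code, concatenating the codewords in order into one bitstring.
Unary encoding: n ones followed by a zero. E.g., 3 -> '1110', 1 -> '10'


Encode each number as n ones followed by a terminating 0:
  3 -> 1110 (4 bits)
  4 -> 11110 (5 bits)
  10 -> 11111111110 (11 bits)
  6 -> 1111110 (7 bits)
  6 -> 1111110 (7 bits)
Total length = 4 + 5 + 11 + 7 + 7 = 34 bits.

Unary([3, 4, 10, 6, 6]) = 1110111101111111111011111101111110 (34 bits)


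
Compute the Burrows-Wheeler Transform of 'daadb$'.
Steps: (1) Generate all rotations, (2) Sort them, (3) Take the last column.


Rotations (sorted):
  0: $daadb -> last char: b
  1: aadb$d -> last char: d
  2: adb$da -> last char: a
  3: b$daad -> last char: d
  4: daadb$ -> last char: $
  5: db$daa -> last char: a


BWT = bdad$a


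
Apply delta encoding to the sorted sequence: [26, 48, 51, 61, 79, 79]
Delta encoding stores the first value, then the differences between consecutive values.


First value: 26
Deltas:
  48 - 26 = 22
  51 - 48 = 3
  61 - 51 = 10
  79 - 61 = 18
  79 - 79 = 0


Delta encoded: [26, 22, 3, 10, 18, 0]


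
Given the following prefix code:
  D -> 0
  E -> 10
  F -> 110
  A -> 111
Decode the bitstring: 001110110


Decoding step by step:
Bits 0 -> D
Bits 0 -> D
Bits 111 -> A
Bits 0 -> D
Bits 110 -> F


Decoded message: DDADF


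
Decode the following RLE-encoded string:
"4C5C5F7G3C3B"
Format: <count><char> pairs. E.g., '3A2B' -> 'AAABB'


Expanding each <count><char> pair:
  4C -> 'CCCC'
  5C -> 'CCCCC'
  5F -> 'FFFFF'
  7G -> 'GGGGGGG'
  3C -> 'CCC'
  3B -> 'BBB'

Decoded = CCCCCCCCCFFFFFGGGGGGGCCCBBB


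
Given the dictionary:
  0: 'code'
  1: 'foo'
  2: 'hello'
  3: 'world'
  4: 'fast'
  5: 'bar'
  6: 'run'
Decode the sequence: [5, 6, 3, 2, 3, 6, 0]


Look up each index in the dictionary:
  5 -> 'bar'
  6 -> 'run'
  3 -> 'world'
  2 -> 'hello'
  3 -> 'world'
  6 -> 'run'
  0 -> 'code'

Decoded: "bar run world hello world run code"


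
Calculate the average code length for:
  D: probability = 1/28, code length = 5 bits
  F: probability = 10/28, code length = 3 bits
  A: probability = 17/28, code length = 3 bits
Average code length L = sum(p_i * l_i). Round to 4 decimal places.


Weighted contributions p_i * l_i:
  D: (1/28) * 5 = 5/28
  F: (10/28) * 3 = 30/28
  A: (17/28) * 3 = 51/28
Sum = (5 + 30 + 51)/28 = 86/28

L = 86/28 = 3.0714 bits/symbol


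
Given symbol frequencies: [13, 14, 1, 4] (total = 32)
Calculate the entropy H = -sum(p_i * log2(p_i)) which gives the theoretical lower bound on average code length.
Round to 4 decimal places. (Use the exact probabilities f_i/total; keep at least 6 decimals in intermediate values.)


Per-symbol terms -p_i * log2(p_i) with p_i = f_i/32:
  p = 13/32 = 0.406250: log2(p) = -1.299560, -p*log2(p) = 0.527946
  p = 14/32 = 0.437500: log2(p) = -1.192645, -p*log2(p) = 0.521782
  p = 1/32 = 0.031250: log2(p) = -5.000000, -p*log2(p) = 0.156250
  p = 4/32 = 0.125000: log2(p) = -3.000000, -p*log2(p) = 0.375000
H = 0.527946 + 0.521782 + 0.156250 + 0.375000 = 1.580978

H = 1.581 bits/symbol


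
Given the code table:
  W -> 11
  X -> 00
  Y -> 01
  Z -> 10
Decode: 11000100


Decoding:
11 -> W
00 -> X
01 -> Y
00 -> X


Result: WXYX


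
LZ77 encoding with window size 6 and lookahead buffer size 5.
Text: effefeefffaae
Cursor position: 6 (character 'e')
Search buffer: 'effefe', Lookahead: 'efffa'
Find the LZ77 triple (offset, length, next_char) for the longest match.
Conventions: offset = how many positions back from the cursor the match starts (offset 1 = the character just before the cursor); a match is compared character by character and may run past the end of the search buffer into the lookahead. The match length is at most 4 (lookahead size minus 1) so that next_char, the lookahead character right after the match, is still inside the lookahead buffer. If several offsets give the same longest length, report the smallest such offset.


Try each offset into the search buffer:
  offset=1 (pos 5, char 'e'): match length 1
  offset=2 (pos 4, char 'f'): match length 0
  offset=3 (pos 3, char 'e'): match length 2
  offset=4 (pos 2, char 'f'): match length 0
  offset=5 (pos 1, char 'f'): match length 0
  offset=6 (pos 0, char 'e'): match length 3
Longest match has length 3 at offset 6.
next_char = character at position 6 + 3 = 9 -> 'f'

Best match: offset=6, length=3 (matching 'eff' starting at position 0)
LZ77 triple: (6, 3, 'f')


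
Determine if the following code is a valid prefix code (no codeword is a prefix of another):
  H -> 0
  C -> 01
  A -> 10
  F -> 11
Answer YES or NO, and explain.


Checking each pair (does one codeword prefix another?):
  H='0' vs C='01': prefix -- VIOLATION

NO -- this is NOT a valid prefix code. H (0) is a prefix of C (01).


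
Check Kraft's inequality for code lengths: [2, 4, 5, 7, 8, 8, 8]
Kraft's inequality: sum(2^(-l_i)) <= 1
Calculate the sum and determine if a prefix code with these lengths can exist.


Sum = 2^(-2) + 2^(-4) + 2^(-5) + 2^(-7) + 2^(-8) + 2^(-8) + 2^(-8)
    = 0.25 + 0.0625 + 0.03125 + 0.0078125 + 0.00390625 + 0.00390625 + 0.00390625
    = 93/256 = 0.36328125
Since 0.36328125 <= 1, Kraft's inequality IS satisfied.
A prefix code with these lengths CAN exist.

Kraft sum = 0.36328125. Satisfied.


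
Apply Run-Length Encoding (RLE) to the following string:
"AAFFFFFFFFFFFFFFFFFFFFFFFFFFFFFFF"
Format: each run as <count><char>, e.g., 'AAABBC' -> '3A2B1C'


Scanning runs left to right:
  i=0: run of 'A' x 2 -> '2A'
  i=2: run of 'F' x 31 -> '31F'

RLE = 2A31F


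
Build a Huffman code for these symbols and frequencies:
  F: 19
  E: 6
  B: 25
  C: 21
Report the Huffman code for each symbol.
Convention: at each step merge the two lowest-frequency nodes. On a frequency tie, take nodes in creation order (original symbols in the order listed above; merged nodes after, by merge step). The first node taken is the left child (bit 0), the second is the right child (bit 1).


Huffman tree construction:
Step 1: Merge E(6) + F(19) = 25
Step 2: Merge C(21) + B(25) = 46
Step 3: Merge (E+F)(25) + (C+B)(46) = 71
Read each symbol's code off the tree from the root (left child = 0, right child = 1).

Codes:
  F: 01 (length 2)
  E: 00 (length 2)
  B: 11 (length 2)
  C: 10 (length 2)
Average code length: 142/71 = 2.0000 bits/symbol


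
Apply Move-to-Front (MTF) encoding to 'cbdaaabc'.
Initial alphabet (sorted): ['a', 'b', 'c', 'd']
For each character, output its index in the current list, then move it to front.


MTF encoding:
'c': index 2 in ['a', 'b', 'c', 'd'] -> ['c', 'a', 'b', 'd']
'b': index 2 in ['c', 'a', 'b', 'd'] -> ['b', 'c', 'a', 'd']
'd': index 3 in ['b', 'c', 'a', 'd'] -> ['d', 'b', 'c', 'a']
'a': index 3 in ['d', 'b', 'c', 'a'] -> ['a', 'd', 'b', 'c']
'a': index 0 in ['a', 'd', 'b', 'c'] -> ['a', 'd', 'b', 'c']
'a': index 0 in ['a', 'd', 'b', 'c'] -> ['a', 'd', 'b', 'c']
'b': index 2 in ['a', 'd', 'b', 'c'] -> ['b', 'a', 'd', 'c']
'c': index 3 in ['b', 'a', 'd', 'c'] -> ['c', 'b', 'a', 'd']


Output: [2, 2, 3, 3, 0, 0, 2, 3]


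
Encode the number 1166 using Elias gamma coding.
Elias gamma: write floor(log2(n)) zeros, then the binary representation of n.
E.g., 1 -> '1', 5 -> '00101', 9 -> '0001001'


num_bits = floor(log2(1166)) + 1 = 11
leading_zeros = num_bits - 1 = 10
binary(1166) = 10010001110

Elias gamma(1166) = '0000000000' + '10010001110' = 000000000010010001110 (21 bits)


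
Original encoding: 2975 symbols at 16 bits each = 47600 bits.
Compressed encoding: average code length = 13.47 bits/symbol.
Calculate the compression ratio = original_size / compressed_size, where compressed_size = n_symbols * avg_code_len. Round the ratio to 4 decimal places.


original_size = n_symbols * orig_bits = 2975 * 16 = 47600 bits
compressed_size = n_symbols * avg_code_len = 2975 * 13.47 = 40073.25 bits
ratio = original_size / compressed_size = 47600 / 40073.25 = 1.1878

Compression ratio = 1.1878


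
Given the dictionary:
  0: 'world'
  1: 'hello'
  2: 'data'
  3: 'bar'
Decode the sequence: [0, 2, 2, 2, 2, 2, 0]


Look up each index in the dictionary:
  0 -> 'world'
  2 -> 'data'
  2 -> 'data'
  2 -> 'data'
  2 -> 'data'
  2 -> 'data'
  0 -> 'world'

Decoded: "world data data data data data world"


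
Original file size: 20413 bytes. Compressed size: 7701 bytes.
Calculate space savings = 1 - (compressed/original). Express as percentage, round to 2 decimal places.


ratio = compressed/original = 7701/20413 = 0.37726
savings = 1 - ratio = 1 - 0.37726 = 0.62274
as a percentage: 0.62274 * 100 = 62.27%

Space savings = 1 - 7701/20413 = 62.27%


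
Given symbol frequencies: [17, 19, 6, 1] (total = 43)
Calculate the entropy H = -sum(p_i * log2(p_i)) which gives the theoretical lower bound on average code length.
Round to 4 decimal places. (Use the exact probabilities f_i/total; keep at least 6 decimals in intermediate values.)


Per-symbol terms -p_i * log2(p_i) with p_i = f_i/43:
  p = 17/43 = 0.395349: log2(p) = -1.338802, -p*log2(p) = 0.529294
  p = 19/43 = 0.441860: log2(p) = -1.178337, -p*log2(p) = 0.520661
  p = 6/43 = 0.139535: log2(p) = -2.841302, -p*log2(p) = 0.396461
  p = 1/43 = 0.023256: log2(p) = -5.426265, -p*log2(p) = 0.126192
H = 0.529294 + 0.520661 + 0.396461 + 0.126192 = 1.572608

H = 1.5726 bits/symbol


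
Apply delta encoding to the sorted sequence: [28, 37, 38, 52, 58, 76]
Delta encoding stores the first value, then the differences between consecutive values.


First value: 28
Deltas:
  37 - 28 = 9
  38 - 37 = 1
  52 - 38 = 14
  58 - 52 = 6
  76 - 58 = 18


Delta encoded: [28, 9, 1, 14, 6, 18]


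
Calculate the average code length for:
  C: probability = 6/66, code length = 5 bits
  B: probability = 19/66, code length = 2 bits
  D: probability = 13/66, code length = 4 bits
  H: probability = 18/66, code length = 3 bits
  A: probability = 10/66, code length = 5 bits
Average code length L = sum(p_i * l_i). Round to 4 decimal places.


Weighted contributions p_i * l_i:
  C: (6/66) * 5 = 30/66
  B: (19/66) * 2 = 38/66
  D: (13/66) * 4 = 52/66
  H: (18/66) * 3 = 54/66
  A: (10/66) * 5 = 50/66
Sum = (30 + 38 + 52 + 54 + 50)/66 = 224/66

L = 224/66 = 3.3939 bits/symbol


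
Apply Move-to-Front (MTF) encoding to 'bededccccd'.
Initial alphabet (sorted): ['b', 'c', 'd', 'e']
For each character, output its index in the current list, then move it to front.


MTF encoding:
'b': index 0 in ['b', 'c', 'd', 'e'] -> ['b', 'c', 'd', 'e']
'e': index 3 in ['b', 'c', 'd', 'e'] -> ['e', 'b', 'c', 'd']
'd': index 3 in ['e', 'b', 'c', 'd'] -> ['d', 'e', 'b', 'c']
'e': index 1 in ['d', 'e', 'b', 'c'] -> ['e', 'd', 'b', 'c']
'd': index 1 in ['e', 'd', 'b', 'c'] -> ['d', 'e', 'b', 'c']
'c': index 3 in ['d', 'e', 'b', 'c'] -> ['c', 'd', 'e', 'b']
'c': index 0 in ['c', 'd', 'e', 'b'] -> ['c', 'd', 'e', 'b']
'c': index 0 in ['c', 'd', 'e', 'b'] -> ['c', 'd', 'e', 'b']
'c': index 0 in ['c', 'd', 'e', 'b'] -> ['c', 'd', 'e', 'b']
'd': index 1 in ['c', 'd', 'e', 'b'] -> ['d', 'c', 'e', 'b']


Output: [0, 3, 3, 1, 1, 3, 0, 0, 0, 1]


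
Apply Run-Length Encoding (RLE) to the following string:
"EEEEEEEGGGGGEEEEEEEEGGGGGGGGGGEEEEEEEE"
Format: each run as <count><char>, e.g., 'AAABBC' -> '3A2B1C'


Scanning runs left to right:
  i=0: run of 'E' x 7 -> '7E'
  i=7: run of 'G' x 5 -> '5G'
  i=12: run of 'E' x 8 -> '8E'
  i=20: run of 'G' x 10 -> '10G'
  i=30: run of 'E' x 8 -> '8E'

RLE = 7E5G8E10G8E


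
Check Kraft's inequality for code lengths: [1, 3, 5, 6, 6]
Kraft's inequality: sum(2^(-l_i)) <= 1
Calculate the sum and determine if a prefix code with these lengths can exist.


Sum = 2^(-1) + 2^(-3) + 2^(-5) + 2^(-6) + 2^(-6)
    = 0.5 + 0.125 + 0.03125 + 0.015625 + 0.015625
    = 44/64 = 0.6875
Since 0.6875 <= 1, Kraft's inequality IS satisfied.
A prefix code with these lengths CAN exist.

Kraft sum = 0.6875. Satisfied.


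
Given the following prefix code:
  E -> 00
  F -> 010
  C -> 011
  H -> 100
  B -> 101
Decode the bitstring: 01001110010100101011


Decoding step by step:
Bits 010 -> F
Bits 011 -> C
Bits 100 -> H
Bits 101 -> B
Bits 00 -> E
Bits 101 -> B
Bits 011 -> C


Decoded message: FCHBEBC


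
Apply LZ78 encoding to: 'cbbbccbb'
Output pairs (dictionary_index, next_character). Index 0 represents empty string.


LZ78 encoding steps:
Dictionary: {0: ''}
Step 1: w='' (idx 0), next='c' -> output (0, 'c'), add 'c' as idx 1
Step 2: w='' (idx 0), next='b' -> output (0, 'b'), add 'b' as idx 2
Step 3: w='b' (idx 2), next='b' -> output (2, 'b'), add 'bb' as idx 3
Step 4: w='c' (idx 1), next='c' -> output (1, 'c'), add 'cc' as idx 4
Step 5: w='bb' (idx 3), end of input -> output (3, '')


Encoded: [(0, 'c'), (0, 'b'), (2, 'b'), (1, 'c'), (3, '')]


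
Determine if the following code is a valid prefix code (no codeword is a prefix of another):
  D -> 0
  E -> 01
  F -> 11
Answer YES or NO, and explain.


Checking each pair (does one codeword prefix another?):
  D='0' vs E='01': prefix -- VIOLATION

NO -- this is NOT a valid prefix code. D (0) is a prefix of E (01).


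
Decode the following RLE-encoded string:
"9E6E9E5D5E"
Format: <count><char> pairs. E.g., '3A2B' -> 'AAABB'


Expanding each <count><char> pair:
  9E -> 'EEEEEEEEE'
  6E -> 'EEEEEE'
  9E -> 'EEEEEEEEE'
  5D -> 'DDDDD'
  5E -> 'EEEEE'

Decoded = EEEEEEEEEEEEEEEEEEEEEEEEDDDDDEEEEE


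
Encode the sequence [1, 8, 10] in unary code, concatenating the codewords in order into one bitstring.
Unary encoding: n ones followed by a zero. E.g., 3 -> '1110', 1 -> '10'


Encode each number as n ones followed by a terminating 0:
  1 -> 10 (2 bits)
  8 -> 111111110 (9 bits)
  10 -> 11111111110 (11 bits)
Total length = 2 + 9 + 11 = 22 bits.

Unary([1, 8, 10]) = 1011111111011111111110 (22 bits)


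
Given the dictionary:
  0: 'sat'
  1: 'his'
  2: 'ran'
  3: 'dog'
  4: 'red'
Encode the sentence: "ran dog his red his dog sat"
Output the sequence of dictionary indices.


Look up each word in the dictionary:
  'ran' -> 2
  'dog' -> 3
  'his' -> 1
  'red' -> 4
  'his' -> 1
  'dog' -> 3
  'sat' -> 0

Encoded: [2, 3, 1, 4, 1, 3, 0]


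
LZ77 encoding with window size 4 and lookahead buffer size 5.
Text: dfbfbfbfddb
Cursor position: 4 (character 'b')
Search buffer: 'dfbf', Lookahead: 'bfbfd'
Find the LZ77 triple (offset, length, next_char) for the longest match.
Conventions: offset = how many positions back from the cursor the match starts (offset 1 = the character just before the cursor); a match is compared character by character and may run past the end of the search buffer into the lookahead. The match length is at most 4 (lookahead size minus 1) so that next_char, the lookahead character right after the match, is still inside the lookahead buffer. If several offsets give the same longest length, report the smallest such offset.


Try each offset into the search buffer:
  offset=1 (pos 3, char 'f'): match length 0
  offset=2 (pos 2, char 'b'): match length 4
  offset=3 (pos 1, char 'f'): match length 0
  offset=4 (pos 0, char 'd'): match length 0
Longest match has length 4 at offset 2.
next_char = character at position 4 + 4 = 8 -> 'd'

Best match: offset=2, length=4 (matching 'bfbf' starting at position 2)
LZ77 triple: (2, 4, 'd')


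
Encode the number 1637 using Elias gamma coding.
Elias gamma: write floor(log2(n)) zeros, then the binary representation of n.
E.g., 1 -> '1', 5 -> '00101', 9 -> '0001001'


num_bits = floor(log2(1637)) + 1 = 11
leading_zeros = num_bits - 1 = 10
binary(1637) = 11001100101

Elias gamma(1637) = '0000000000' + '11001100101' = 000000000011001100101 (21 bits)


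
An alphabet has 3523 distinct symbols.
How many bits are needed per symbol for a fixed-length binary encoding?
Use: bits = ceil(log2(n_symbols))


log2(3523) = 11.7826
Bracket: 2^11 = 2048 < 3523 <= 2^12 = 4096
So ceil(log2(3523)) = 12

bits = ceil(log2(3523)) = ceil(11.7826) = 12 bits


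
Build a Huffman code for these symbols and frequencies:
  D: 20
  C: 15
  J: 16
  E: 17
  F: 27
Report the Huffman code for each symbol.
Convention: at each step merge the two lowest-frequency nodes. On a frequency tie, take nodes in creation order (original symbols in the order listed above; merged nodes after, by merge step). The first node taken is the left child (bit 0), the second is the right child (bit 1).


Huffman tree construction:
Step 1: Merge C(15) + J(16) = 31
Step 2: Merge E(17) + D(20) = 37
Step 3: Merge F(27) + (C+J)(31) = 58
Step 4: Merge (E+D)(37) + (F+(C+J))(58) = 95
Read each symbol's code off the tree from the root (left child = 0, right child = 1).

Codes:
  D: 01 (length 2)
  C: 110 (length 3)
  J: 111 (length 3)
  E: 00 (length 2)
  F: 10 (length 2)
Average code length: 221/95 = 2.3263 bits/symbol


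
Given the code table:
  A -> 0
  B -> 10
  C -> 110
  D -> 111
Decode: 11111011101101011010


Decoding:
111 -> D
110 -> C
111 -> D
0 -> A
110 -> C
10 -> B
110 -> C
10 -> B


Result: DCDACBCB


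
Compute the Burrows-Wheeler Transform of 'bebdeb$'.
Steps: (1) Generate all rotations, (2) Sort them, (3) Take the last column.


Rotations (sorted):
  0: $bebdeb -> last char: b
  1: b$bebde -> last char: e
  2: bdeb$be -> last char: e
  3: bebdeb$ -> last char: $
  4: deb$beb -> last char: b
  5: eb$bebd -> last char: d
  6: ebdeb$b -> last char: b


BWT = bee$bdb


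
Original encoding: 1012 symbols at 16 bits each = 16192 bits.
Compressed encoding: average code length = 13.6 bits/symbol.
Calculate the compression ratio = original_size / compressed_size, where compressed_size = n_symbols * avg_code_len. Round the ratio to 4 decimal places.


original_size = n_symbols * orig_bits = 1012 * 16 = 16192 bits
compressed_size = n_symbols * avg_code_len = 1012 * 13.6 = 13763.2 bits
ratio = original_size / compressed_size = 16192 / 13763.2 = 1.1765

Compression ratio = 1.1765


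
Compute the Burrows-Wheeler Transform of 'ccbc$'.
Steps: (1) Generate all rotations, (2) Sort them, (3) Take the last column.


Rotations (sorted):
  0: $ccbc -> last char: c
  1: bc$cc -> last char: c
  2: c$ccb -> last char: b
  3: cbc$c -> last char: c
  4: ccbc$ -> last char: $


BWT = ccbc$


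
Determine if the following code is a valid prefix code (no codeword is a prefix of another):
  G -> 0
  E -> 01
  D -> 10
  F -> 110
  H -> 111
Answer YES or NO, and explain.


Checking each pair (does one codeword prefix another?):
  G='0' vs E='01': prefix -- VIOLATION

NO -- this is NOT a valid prefix code. G (0) is a prefix of E (01).


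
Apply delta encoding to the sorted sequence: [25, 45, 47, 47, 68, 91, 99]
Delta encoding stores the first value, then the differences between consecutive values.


First value: 25
Deltas:
  45 - 25 = 20
  47 - 45 = 2
  47 - 47 = 0
  68 - 47 = 21
  91 - 68 = 23
  99 - 91 = 8


Delta encoded: [25, 20, 2, 0, 21, 23, 8]


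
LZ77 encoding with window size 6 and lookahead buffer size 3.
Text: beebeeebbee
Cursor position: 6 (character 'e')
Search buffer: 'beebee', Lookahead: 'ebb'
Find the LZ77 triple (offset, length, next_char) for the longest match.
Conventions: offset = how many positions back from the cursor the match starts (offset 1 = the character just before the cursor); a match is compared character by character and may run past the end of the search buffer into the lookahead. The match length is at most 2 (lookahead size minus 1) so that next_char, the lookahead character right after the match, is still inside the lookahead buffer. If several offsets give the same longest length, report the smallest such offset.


Try each offset into the search buffer:
  offset=1 (pos 5, char 'e'): match length 1
  offset=2 (pos 4, char 'e'): match length 1
  offset=3 (pos 3, char 'b'): match length 0
  offset=4 (pos 2, char 'e'): match length 2
  offset=5 (pos 1, char 'e'): match length 1
  offset=6 (pos 0, char 'b'): match length 0
Longest match has length 2 at offset 4.
next_char = character at position 6 + 2 = 8 -> 'b'

Best match: offset=4, length=2 (matching 'eb' starting at position 2)
LZ77 triple: (4, 2, 'b')


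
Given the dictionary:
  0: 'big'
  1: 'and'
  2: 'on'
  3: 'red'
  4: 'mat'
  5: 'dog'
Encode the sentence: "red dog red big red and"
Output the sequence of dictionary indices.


Look up each word in the dictionary:
  'red' -> 3
  'dog' -> 5
  'red' -> 3
  'big' -> 0
  'red' -> 3
  'and' -> 1

Encoded: [3, 5, 3, 0, 3, 1]


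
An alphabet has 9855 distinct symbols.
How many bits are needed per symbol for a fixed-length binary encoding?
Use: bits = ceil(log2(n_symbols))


log2(9855) = 13.2666
Bracket: 2^13 = 8192 < 9855 <= 2^14 = 16384
So ceil(log2(9855)) = 14

bits = ceil(log2(9855)) = ceil(13.2666) = 14 bits


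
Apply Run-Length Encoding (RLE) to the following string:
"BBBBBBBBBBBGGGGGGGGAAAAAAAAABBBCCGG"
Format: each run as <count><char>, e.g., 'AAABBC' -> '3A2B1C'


Scanning runs left to right:
  i=0: run of 'B' x 11 -> '11B'
  i=11: run of 'G' x 8 -> '8G'
  i=19: run of 'A' x 9 -> '9A'
  i=28: run of 'B' x 3 -> '3B'
  i=31: run of 'C' x 2 -> '2C'
  i=33: run of 'G' x 2 -> '2G'

RLE = 11B8G9A3B2C2G


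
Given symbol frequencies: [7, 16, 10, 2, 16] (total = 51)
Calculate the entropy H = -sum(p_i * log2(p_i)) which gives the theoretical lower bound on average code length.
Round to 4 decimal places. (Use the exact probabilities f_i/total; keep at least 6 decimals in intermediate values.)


Per-symbol terms -p_i * log2(p_i) with p_i = f_i/51:
  p = 7/51 = 0.137255: log2(p) = -2.865070, -p*log2(p) = 0.393245
  p = 16/51 = 0.313725: log2(p) = -1.672425, -p*log2(p) = 0.524682
  p = 10/51 = 0.196078: log2(p) = -2.350497, -p*log2(p) = 0.460882
  p = 2/51 = 0.039216: log2(p) = -4.672425, -p*log2(p) = 0.183232
  p = 16/51 = 0.313725: log2(p) = -1.672425, -p*log2(p) = 0.524682
H = 0.393245 + 0.524682 + 0.460882 + 0.183232 + 0.524682 = 2.086723

H = 2.0867 bits/symbol


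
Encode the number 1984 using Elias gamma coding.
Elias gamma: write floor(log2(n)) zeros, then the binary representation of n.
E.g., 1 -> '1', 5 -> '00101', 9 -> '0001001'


num_bits = floor(log2(1984)) + 1 = 11
leading_zeros = num_bits - 1 = 10
binary(1984) = 11111000000

Elias gamma(1984) = '0000000000' + '11111000000' = 000000000011111000000 (21 bits)


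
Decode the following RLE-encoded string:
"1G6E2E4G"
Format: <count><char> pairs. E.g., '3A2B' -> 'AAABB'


Expanding each <count><char> pair:
  1G -> 'G'
  6E -> 'EEEEEE'
  2E -> 'EE'
  4G -> 'GGGG'

Decoded = GEEEEEEEEGGGG


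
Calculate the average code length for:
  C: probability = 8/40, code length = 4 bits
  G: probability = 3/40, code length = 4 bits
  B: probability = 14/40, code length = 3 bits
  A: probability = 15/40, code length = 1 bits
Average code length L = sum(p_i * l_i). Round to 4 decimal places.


Weighted contributions p_i * l_i:
  C: (8/40) * 4 = 32/40
  G: (3/40) * 4 = 12/40
  B: (14/40) * 3 = 42/40
  A: (15/40) * 1 = 15/40
Sum = (32 + 12 + 42 + 15)/40 = 101/40

L = 101/40 = 2.5250 bits/symbol


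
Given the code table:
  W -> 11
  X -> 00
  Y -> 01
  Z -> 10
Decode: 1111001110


Decoding:
11 -> W
11 -> W
00 -> X
11 -> W
10 -> Z


Result: WWXWZ


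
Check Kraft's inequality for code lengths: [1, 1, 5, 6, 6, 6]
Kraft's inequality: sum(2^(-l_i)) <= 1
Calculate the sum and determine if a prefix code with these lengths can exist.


Sum = 2^(-1) + 2^(-1) + 2^(-5) + 2^(-6) + 2^(-6) + 2^(-6)
    = 0.5 + 0.5 + 0.03125 + 0.015625 + 0.015625 + 0.015625
    = 69/64 = 1.078125
Since 1.078125 > 1, Kraft's inequality is NOT satisfied.
A prefix code with these lengths CANNOT exist.

Kraft sum = 1.078125. Not satisfied.


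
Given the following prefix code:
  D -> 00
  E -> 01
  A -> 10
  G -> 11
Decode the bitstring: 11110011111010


Decoding step by step:
Bits 11 -> G
Bits 11 -> G
Bits 00 -> D
Bits 11 -> G
Bits 11 -> G
Bits 10 -> A
Bits 10 -> A


Decoded message: GGDGGAA


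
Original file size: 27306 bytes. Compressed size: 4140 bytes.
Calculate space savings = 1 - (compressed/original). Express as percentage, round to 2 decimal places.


ratio = compressed/original = 4140/27306 = 0.151615
savings = 1 - ratio = 1 - 0.151615 = 0.848385
as a percentage: 0.848385 * 100 = 84.84%

Space savings = 1 - 4140/27306 = 84.84%


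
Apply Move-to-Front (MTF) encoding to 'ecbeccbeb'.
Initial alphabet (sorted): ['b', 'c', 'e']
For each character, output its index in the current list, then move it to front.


MTF encoding:
'e': index 2 in ['b', 'c', 'e'] -> ['e', 'b', 'c']
'c': index 2 in ['e', 'b', 'c'] -> ['c', 'e', 'b']
'b': index 2 in ['c', 'e', 'b'] -> ['b', 'c', 'e']
'e': index 2 in ['b', 'c', 'e'] -> ['e', 'b', 'c']
'c': index 2 in ['e', 'b', 'c'] -> ['c', 'e', 'b']
'c': index 0 in ['c', 'e', 'b'] -> ['c', 'e', 'b']
'b': index 2 in ['c', 'e', 'b'] -> ['b', 'c', 'e']
'e': index 2 in ['b', 'c', 'e'] -> ['e', 'b', 'c']
'b': index 1 in ['e', 'b', 'c'] -> ['b', 'e', 'c']


Output: [2, 2, 2, 2, 2, 0, 2, 2, 1]


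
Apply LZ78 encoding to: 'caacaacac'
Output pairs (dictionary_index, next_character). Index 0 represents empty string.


LZ78 encoding steps:
Dictionary: {0: ''}
Step 1: w='' (idx 0), next='c' -> output (0, 'c'), add 'c' as idx 1
Step 2: w='' (idx 0), next='a' -> output (0, 'a'), add 'a' as idx 2
Step 3: w='a' (idx 2), next='c' -> output (2, 'c'), add 'ac' as idx 3
Step 4: w='a' (idx 2), next='a' -> output (2, 'a'), add 'aa' as idx 4
Step 5: w='c' (idx 1), next='a' -> output (1, 'a'), add 'ca' as idx 5
Step 6: w='c' (idx 1), end of input -> output (1, '')


Encoded: [(0, 'c'), (0, 'a'), (2, 'c'), (2, 'a'), (1, 'a'), (1, '')]


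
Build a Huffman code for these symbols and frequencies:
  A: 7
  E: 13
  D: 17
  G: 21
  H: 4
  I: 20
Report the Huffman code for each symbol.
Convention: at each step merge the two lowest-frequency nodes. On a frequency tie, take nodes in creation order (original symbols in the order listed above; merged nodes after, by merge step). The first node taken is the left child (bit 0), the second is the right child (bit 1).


Huffman tree construction:
Step 1: Merge H(4) + A(7) = 11
Step 2: Merge (H+A)(11) + E(13) = 24
Step 3: Merge D(17) + I(20) = 37
Step 4: Merge G(21) + ((H+A)+E)(24) = 45
Step 5: Merge (D+I)(37) + (G+((H+A)+E))(45) = 82
Read each symbol's code off the tree from the root (left child = 0, right child = 1).

Codes:
  A: 1101 (length 4)
  E: 111 (length 3)
  D: 00 (length 2)
  G: 10 (length 2)
  H: 1100 (length 4)
  I: 01 (length 2)
Average code length: 199/82 = 2.4268 bits/symbol


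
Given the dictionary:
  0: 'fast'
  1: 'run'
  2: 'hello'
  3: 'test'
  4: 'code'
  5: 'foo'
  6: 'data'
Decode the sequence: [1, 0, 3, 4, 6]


Look up each index in the dictionary:
  1 -> 'run'
  0 -> 'fast'
  3 -> 'test'
  4 -> 'code'
  6 -> 'data'

Decoded: "run fast test code data"


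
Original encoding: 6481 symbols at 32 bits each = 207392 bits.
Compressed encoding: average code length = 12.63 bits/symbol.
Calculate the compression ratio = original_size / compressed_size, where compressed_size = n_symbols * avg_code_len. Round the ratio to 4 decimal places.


original_size = n_symbols * orig_bits = 6481 * 32 = 207392 bits
compressed_size = n_symbols * avg_code_len = 6481 * 12.63 = 81855.03 bits
ratio = original_size / compressed_size = 207392 / 81855.03 = 2.5337

Compression ratio = 2.5337


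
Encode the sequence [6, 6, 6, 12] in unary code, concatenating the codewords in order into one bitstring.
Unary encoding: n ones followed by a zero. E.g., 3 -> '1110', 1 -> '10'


Encode each number as n ones followed by a terminating 0:
  6 -> 1111110 (7 bits)
  6 -> 1111110 (7 bits)
  6 -> 1111110 (7 bits)
  12 -> 1111111111110 (13 bits)
Total length = 7 + 7 + 7 + 13 = 34 bits.

Unary([6, 6, 6, 12]) = 1111110111111011111101111111111110 (34 bits)


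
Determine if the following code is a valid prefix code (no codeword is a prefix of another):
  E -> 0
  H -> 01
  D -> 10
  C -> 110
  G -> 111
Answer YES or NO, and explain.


Checking each pair (does one codeword prefix another?):
  E='0' vs H='01': prefix -- VIOLATION

NO -- this is NOT a valid prefix code. E (0) is a prefix of H (01).
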